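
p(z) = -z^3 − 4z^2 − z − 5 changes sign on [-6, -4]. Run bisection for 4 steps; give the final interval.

m = -5, p(m) = 25 (+); new bracket [-5, -4]
m = -4.5, p(m) = 9.625 (+); new bracket [-4.5, -4]
m = -4.25, p(m) = 3.765625 (+); new bracket [-4.25, -4]
m = -4.125, p(m) = 1.252 (+); new bracket [-4.125, -4]

[-4.125, -4]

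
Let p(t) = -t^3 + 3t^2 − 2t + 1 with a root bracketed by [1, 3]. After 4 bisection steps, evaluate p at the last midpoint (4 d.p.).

t = 2 gives p = 1, positive; keep [2, 3]
t = 2.5 gives p = -0.875, negative; keep [2, 2.5]
t = 2.25 gives p = 0.296875, positive; keep [2.25, 2.5]
t = 2.375 gives p = -0.2246, negative; keep [2.25, 2.375]

-0.2246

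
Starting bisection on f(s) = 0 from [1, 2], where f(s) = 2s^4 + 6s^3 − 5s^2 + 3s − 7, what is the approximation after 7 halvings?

m = 1.5, f(m) = 16.625 (+); new bracket [1, 1.5]
m = 1.25, f(m) = 5.539062 (+); new bracket [1, 1.25]
m = 1.125, f(m) = 1.793457 (+); new bracket [1, 1.125]
m = 1.0625, f(m) = 0.2886 (+); new bracket [1, 1.0625]
m = 1.03125, f(m) = -0.3814 (−); new bracket [1.03125, 1.0625]
m = 1.046875, f(m) = -0.053 (−); new bracket [1.046875, 1.0625]
m = 1.0546875, f(m) = 0.1161 (+); new bracket [1.046875, 1.0546875]

1.0546875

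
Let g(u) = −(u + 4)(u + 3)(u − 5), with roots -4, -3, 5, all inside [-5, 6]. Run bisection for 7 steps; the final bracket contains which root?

5

m = 0.5, g(m) = 70.875 (+); new bracket [0.5, 6]
m = 3.25, g(m) = 79.296875 (+); new bracket [3.25, 6]
m = 4.625, g(m) = 24.662109 (+); new bracket [4.625, 6]
m = 5.3125, g(m) = -24.1907 (−); new bracket [4.625, 5.3125]
m = 4.96875, g(m) = 2.2334 (+); new bracket [4.96875, 5.3125]
m = 5.140625, g(m) = -10.464 (−); new bracket [4.96875, 5.140625]
m = 5.0546875, g(m) = -3.9885 (−); new bracket [4.96875, 5.0546875]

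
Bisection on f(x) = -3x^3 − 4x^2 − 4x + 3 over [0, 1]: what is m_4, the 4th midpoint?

0.4375

m = 0.5, f(m) = -0.375 (−); new bracket [0, 0.5]
m = 0.25, f(m) = 1.703125 (+); new bracket [0.25, 0.5]
m = 0.375, f(m) = 0.779297 (+); new bracket [0.375, 0.5]
m = 0.4375, f(m) = 0.2332 (+); new bracket [0.4375, 0.5]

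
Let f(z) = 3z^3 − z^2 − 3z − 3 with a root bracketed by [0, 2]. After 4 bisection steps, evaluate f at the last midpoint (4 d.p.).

-1.2168

m = 1, f(m) = -4 (−); new bracket [1, 2]
m = 1.5, f(m) = 0.375 (+); new bracket [1, 1.5]
m = 1.25, f(m) = -2.453125 (−); new bracket [1.25, 1.5]
m = 1.375, f(m) = -1.2168 (−); new bracket [1.375, 1.5]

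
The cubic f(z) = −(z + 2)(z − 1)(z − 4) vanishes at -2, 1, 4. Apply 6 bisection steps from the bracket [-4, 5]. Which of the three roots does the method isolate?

-2

f(0.5) = -4.375 < 0, so the root lies in [-4, 0.5]
f(-1.75) = -3.953125 < 0, so the root lies in [-4, -1.75]
f(-2.875) = 23.310547 > 0, so the root lies in [-2.875, -1.75]
f(-2.3125) = 6.5344 > 0, so the root lies in [-2.3125, -1.75]
f(-2.03125) = 0.5713 > 0, so the root lies in [-2.03125, -1.75]
f(-1.890625) = -1.8624 < 0, so the root lies in [-2.03125, -1.890625]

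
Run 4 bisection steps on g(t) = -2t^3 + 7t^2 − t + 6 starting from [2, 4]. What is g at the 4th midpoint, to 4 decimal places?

g(3) = 12 > 0, so the root lies in [3, 4]
g(3.5) = 2.5 > 0, so the root lies in [3.5, 4]
g(3.75) = -4.78125 < 0, so the root lies in [3.5, 3.75]
g(3.625) = -0.9102 < 0, so the root lies in [3.5, 3.625]

-0.9102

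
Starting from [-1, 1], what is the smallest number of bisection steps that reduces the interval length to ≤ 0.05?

Width after n steps is 2/2^n. Need 2^n ≥ 2/0.05 = 40.
2^5 = 32 < 40 ≤ 2^6 = 64, so n = 6.

6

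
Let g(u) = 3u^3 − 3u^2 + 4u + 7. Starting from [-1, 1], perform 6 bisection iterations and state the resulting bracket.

[-0.84375, -0.8125]

g(0) = 7 > 0, so the root lies in [-1, 0]
g(-0.5) = 3.875 > 0, so the root lies in [-1, -0.5]
g(-0.75) = 1.046875 > 0, so the root lies in [-1, -0.75]
g(-0.875) = -0.8066 < 0, so the root lies in [-0.875, -0.75]
g(-0.8125) = 0.1604 > 0, so the root lies in [-0.875, -0.8125]
g(-0.84375) = -0.3128 < 0, so the root lies in [-0.84375, -0.8125]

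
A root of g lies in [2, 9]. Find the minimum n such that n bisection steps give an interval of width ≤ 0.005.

11

Width after n steps is 7/2^n. Need 2^n ≥ 7/0.005 = 1400.
2^10 = 1024 < 1400 ≤ 2^11 = 2048, so n = 11.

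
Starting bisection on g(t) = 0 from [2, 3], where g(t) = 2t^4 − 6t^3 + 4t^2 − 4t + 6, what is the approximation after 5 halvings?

2.21875

midpoint 2.5: g = 5.375 > 0 → [2, 2.5]
midpoint 2.25: g = 0.164062 > 0 → [2, 2.25]
midpoint 2.125: g = -1.22998 < 0 → [2.125, 2.25]
midpoint 2.1875: g = -0.6191 < 0 → [2.1875, 2.25]
midpoint 2.21875: g = -0.2501 < 0 → [2.21875, 2.25]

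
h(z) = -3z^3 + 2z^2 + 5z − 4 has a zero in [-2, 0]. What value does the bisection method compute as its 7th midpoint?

-1.328125

z = -1 gives h = -4, negative; keep [-2, -1]
z = -1.5 gives h = 3.125, positive; keep [-1.5, -1]
z = -1.25 gives h = -1.265625, negative; keep [-1.5, -1.25]
z = -1.375 gives h = 0.7051, positive; keep [-1.375, -1.25]
z = -1.3125 gives h = -0.3342, negative; keep [-1.375, -1.3125]
z = -1.34375 gives h = 0.1717, positive; keep [-1.34375, -1.3125]
z = -1.328125 gives h = -0.0847, negative; keep [-1.34375, -1.328125]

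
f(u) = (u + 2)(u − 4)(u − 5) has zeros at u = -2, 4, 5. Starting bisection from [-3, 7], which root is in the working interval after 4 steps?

-2

u = 2 gives f = 24, positive; keep [-3, 2]
u = -0.5 gives f = 37.125, positive; keep [-3, -0.5]
u = -1.75 gives f = 9.703125, positive; keep [-3, -1.75]
u = -2.375 gives f = -17.6309, negative; keep [-2.375, -1.75]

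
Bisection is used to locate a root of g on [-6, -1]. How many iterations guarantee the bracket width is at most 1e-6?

Width after n steps is 5/2^n. Need 2^n ≥ 5/1e-6 = 5000000.
2^22 = 4194304 < 5000000 ≤ 2^23 = 8388608, so n = 23.

23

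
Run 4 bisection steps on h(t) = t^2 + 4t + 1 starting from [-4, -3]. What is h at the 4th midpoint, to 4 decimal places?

h(-3.5) = -0.75 < 0, so the root lies in [-4, -3.5]
h(-3.75) = 0.0625 > 0, so the root lies in [-3.75, -3.5]
h(-3.625) = -0.359375 < 0, so the root lies in [-3.75, -3.625]
h(-3.6875) = -0.1523 < 0, so the root lies in [-3.75, -3.6875]

-0.1523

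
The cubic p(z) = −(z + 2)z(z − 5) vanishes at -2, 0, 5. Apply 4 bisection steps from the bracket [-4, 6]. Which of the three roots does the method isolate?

p(1) = 12 > 0, so the root lies in [1, 6]
p(3.5) = 28.875 > 0, so the root lies in [3.5, 6]
p(4.75) = 8.015625 > 0, so the root lies in [4.75, 6]
p(5.375) = -14.8652 < 0, so the root lies in [4.75, 5.375]

5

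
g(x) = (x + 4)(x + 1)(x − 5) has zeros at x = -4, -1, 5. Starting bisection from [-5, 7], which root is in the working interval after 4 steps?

g(1) = -40 < 0, so the root lies in [1, 7]
g(4) = -40 < 0, so the root lies in [4, 7]
g(5.5) = 30.875 > 0, so the root lies in [4, 5.5]
g(4.75) = -12.5781 < 0, so the root lies in [4.75, 5.5]

5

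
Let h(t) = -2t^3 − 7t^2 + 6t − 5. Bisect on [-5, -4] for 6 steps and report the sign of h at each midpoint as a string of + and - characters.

+-+-++

midpoint -4.5: h = 8.5 > 0 → [-4.5, -4]
midpoint -4.25: h = -3.40625 < 0 → [-4.5, -4.25]
midpoint -4.375: h = 2.246094 > 0 → [-4.375, -4.25]
midpoint -4.3125: h = -0.6538 < 0 → [-4.375, -4.3125]
midpoint -4.34375: h = 0.7775 > 0 → [-4.34375, -4.3125]
midpoint -4.328125: h = 0.0572 > 0 → [-4.328125, -4.3125]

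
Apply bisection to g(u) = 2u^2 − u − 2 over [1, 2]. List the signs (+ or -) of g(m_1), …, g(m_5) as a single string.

m = 1.5, g(m) = 1 (+); new bracket [1, 1.5]
m = 1.25, g(m) = -0.125 (−); new bracket [1.25, 1.5]
m = 1.375, g(m) = 0.40625 (+); new bracket [1.25, 1.375]
m = 1.3125, g(m) = 0.1328 (+); new bracket [1.25, 1.3125]
m = 1.28125, g(m) = 0.002 (+); new bracket [1.25, 1.28125]

+-+++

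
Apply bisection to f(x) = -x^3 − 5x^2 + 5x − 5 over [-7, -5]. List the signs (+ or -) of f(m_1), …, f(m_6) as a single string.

+-----

m = -6, f(m) = 1 (+); new bracket [-6, -5]
m = -5.5, f(m) = -17.375 (−); new bracket [-6, -5.5]
m = -5.75, f(m) = -8.953125 (−); new bracket [-6, -5.75]
m = -5.875, f(m) = -4.1738 (−); new bracket [-6, -5.875]
m = -5.9375, f(m) = -1.637 (−); new bracket [-6, -5.9375]
m = -5.96875, f(m) = -0.3311 (−); new bracket [-6, -5.96875]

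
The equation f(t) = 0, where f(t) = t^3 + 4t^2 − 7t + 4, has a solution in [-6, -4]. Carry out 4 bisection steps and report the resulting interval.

[-5.5, -5.375]

midpoint -5: f = 14 > 0 → [-6, -5]
midpoint -5.5: f = -2.875 < 0 → [-5.5, -5]
midpoint -5.25: f = 6.296875 > 0 → [-5.5, -5.25]
midpoint -5.375: f = 1.9004 > 0 → [-5.5, -5.375]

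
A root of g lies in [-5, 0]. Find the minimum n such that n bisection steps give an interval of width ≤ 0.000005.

20

Width after n steps is 5/2^n. Need 2^n ≥ 5/0.000005 = 1000000.
2^19 = 524288 < 1000000 ≤ 2^20 = 1048576, so n = 20.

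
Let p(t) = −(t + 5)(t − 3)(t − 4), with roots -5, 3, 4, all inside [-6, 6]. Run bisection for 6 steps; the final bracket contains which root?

midpoint 0: p = -60 < 0 → [-6, 0]
midpoint -3: p = -84 < 0 → [-6, -3]
midpoint -4.5: p = -31.875 < 0 → [-6, -4.5]
midpoint -5.25: p = 19.0781 > 0 → [-5.25, -4.5]
midpoint -4.875: p = -8.7363 < 0 → [-5.25, -4.875]
midpoint -5.0625: p = 4.5667 > 0 → [-5.0625, -4.875]

-5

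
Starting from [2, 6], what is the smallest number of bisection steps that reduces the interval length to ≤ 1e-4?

Width after n steps is 4/2^n. Need 2^n ≥ 4/1e-4 = 40000.
2^15 = 32768 < 40000 ≤ 2^16 = 65536, so n = 16.

16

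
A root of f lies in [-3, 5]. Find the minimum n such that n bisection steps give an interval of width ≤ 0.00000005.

28

Width after n steps is 8/2^n. Need 2^n ≥ 8/0.00000005 = 160000000.
2^27 = 134217728 < 160000000 ≤ 2^28 = 268435456, so n = 28.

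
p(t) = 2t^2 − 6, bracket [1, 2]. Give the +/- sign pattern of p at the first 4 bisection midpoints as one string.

p(1.5) = -1.5 < 0, so the root lies in [1.5, 2]
p(1.75) = 0.125 > 0, so the root lies in [1.5, 1.75]
p(1.625) = -0.71875 < 0, so the root lies in [1.625, 1.75]
p(1.6875) = -0.3047 < 0, so the root lies in [1.6875, 1.75]

-+--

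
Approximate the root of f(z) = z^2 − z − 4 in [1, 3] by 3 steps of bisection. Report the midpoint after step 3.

2.75

f(2) = -2 < 0, so the root lies in [2, 3]
f(2.5) = -0.25 < 0, so the root lies in [2.5, 3]
f(2.75) = 0.8125 > 0, so the root lies in [2.5, 2.75]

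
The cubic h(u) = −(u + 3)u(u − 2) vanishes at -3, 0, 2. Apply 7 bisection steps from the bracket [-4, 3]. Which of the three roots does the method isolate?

h(-0.5) = -3.125 < 0, so the root lies in [-4, -0.5]
h(-2.25) = -7.171875 < 0, so the root lies in [-4, -2.25]
h(-3.125) = 2.001953 > 0, so the root lies in [-3.125, -2.25]
h(-2.6875) = -3.9368 < 0, so the root lies in [-3.125, -2.6875]
h(-2.90625) = -1.3368 < 0, so the root lies in [-3.125, -2.90625]
h(-3.015625) = 0.2363 > 0, so the root lies in [-3.015625, -2.90625]
h(-2.9609375) = -0.5738 < 0, so the root lies in [-3.015625, -2.9609375]

-3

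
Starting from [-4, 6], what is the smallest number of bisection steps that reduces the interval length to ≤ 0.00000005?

28

Width after n steps is 10/2^n. Need 2^n ≥ 10/0.00000005 = 200000000.
2^27 = 134217728 < 200000000 ≤ 2^28 = 268435456, so n = 28.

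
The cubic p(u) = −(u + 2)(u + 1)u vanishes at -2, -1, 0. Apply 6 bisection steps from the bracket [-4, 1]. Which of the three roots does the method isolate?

m = -1.5, p(m) = -0.375 (−); new bracket [-4, -1.5]
m = -2.75, p(m) = 3.609375 (+); new bracket [-2.75, -1.5]
m = -2.125, p(m) = 0.298828 (+); new bracket [-2.125, -1.5]
m = -1.8125, p(m) = -0.2761 (−); new bracket [-2.125, -1.8125]
m = -1.96875, p(m) = -0.0596 (−); new bracket [-2.125, -1.96875]
m = -2.046875, p(m) = 0.1004 (+); new bracket [-2.046875, -1.96875]

-2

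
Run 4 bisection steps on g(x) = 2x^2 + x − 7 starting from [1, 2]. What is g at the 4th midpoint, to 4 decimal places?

x = 1.5 gives g = -1, negative; keep [1.5, 2]
x = 1.75 gives g = 0.875, positive; keep [1.5, 1.75]
x = 1.625 gives g = -0.09375, negative; keep [1.625, 1.75]
x = 1.6875 gives g = 0.3828, positive; keep [1.625, 1.6875]

0.3828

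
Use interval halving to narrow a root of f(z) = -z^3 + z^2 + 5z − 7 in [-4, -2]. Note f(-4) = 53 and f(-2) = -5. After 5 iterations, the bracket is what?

midpoint -3: f = 14 > 0 → [-3, -2]
midpoint -2.5: f = 2.375 > 0 → [-2.5, -2]
midpoint -2.25: f = -1.796875 < 0 → [-2.5, -2.25]
midpoint -2.375: f = 0.1621 > 0 → [-2.375, -2.25]
midpoint -2.3125: f = -0.8484 < 0 → [-2.375, -2.3125]

[-2.375, -2.3125]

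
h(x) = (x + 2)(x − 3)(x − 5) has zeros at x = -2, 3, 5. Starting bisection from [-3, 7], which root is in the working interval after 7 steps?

-2

h(2) = 12 > 0, so the root lies in [-3, 2]
h(-0.5) = 28.875 > 0, so the root lies in [-3, -0.5]
h(-1.75) = 8.015625 > 0, so the root lies in [-3, -1.75]
h(-2.375) = -14.8652 < 0, so the root lies in [-2.375, -1.75]
h(-2.0625) = -2.2346 < 0, so the root lies in [-2.0625, -1.75]
h(-1.90625) = 3.1766 > 0, so the root lies in [-2.0625, -1.90625]
h(-1.984375) = 0.5439 > 0, so the root lies in [-2.0625, -1.984375]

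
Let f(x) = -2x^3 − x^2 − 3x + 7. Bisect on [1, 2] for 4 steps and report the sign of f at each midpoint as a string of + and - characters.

---+

x = 1.5 gives f = -6.5, negative; keep [1, 1.5]
x = 1.25 gives f = -2.21875, negative; keep [1, 1.25]
x = 1.125 gives f = -0.488281, negative; keep [1, 1.125]
x = 1.0625 gives f = 0.2847, positive; keep [1.0625, 1.125]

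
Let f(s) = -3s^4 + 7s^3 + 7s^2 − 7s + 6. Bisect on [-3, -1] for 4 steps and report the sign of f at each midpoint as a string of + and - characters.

--+-

f(-2) = -56 < 0, so the root lies in [-2, -1]
f(-1.5) = -6.5625 < 0, so the root lies in [-1.5, -1]
f(-1.25) = 4.691406 > 0, so the root lies in [-1.5, -1.25]
f(-1.375) = -0.0613 < 0, so the root lies in [-1.375, -1.25]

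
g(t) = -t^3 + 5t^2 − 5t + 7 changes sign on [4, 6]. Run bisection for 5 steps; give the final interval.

g(5) = -18 < 0, so the root lies in [4, 5]
g(4.5) = -5.375 < 0, so the root lies in [4, 4.5]
g(4.25) = -0.703125 < 0, so the root lies in [4, 4.25]
g(4.125) = 1.2637 > 0, so the root lies in [4.125, 4.25]
g(4.1875) = 0.3098 > 0, so the root lies in [4.1875, 4.25]

[4.1875, 4.25]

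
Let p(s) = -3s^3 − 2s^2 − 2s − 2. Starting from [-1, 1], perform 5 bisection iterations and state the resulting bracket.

[-0.875, -0.8125]

s = 0 gives p = -2, negative; keep [-1, 0]
s = -0.5 gives p = -1.125, negative; keep [-1, -0.5]
s = -0.75 gives p = -0.359375, negative; keep [-1, -0.75]
s = -0.875 gives p = 0.2285, positive; keep [-0.875, -0.75]
s = -0.8125 gives p = -0.0862, negative; keep [-0.875, -0.8125]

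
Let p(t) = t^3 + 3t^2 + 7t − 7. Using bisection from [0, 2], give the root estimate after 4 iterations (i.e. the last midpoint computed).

0.625

m = 1, p(m) = 4 (+); new bracket [0, 1]
m = 0.5, p(m) = -2.625 (−); new bracket [0.5, 1]
m = 0.75, p(m) = 0.359375 (+); new bracket [0.5, 0.75]
m = 0.625, p(m) = -1.209 (−); new bracket [0.625, 0.75]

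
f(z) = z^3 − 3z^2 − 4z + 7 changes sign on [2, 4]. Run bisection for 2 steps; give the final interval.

m = 3, f(m) = -5 (−); new bracket [3, 4]
m = 3.5, f(m) = -0.875 (−); new bracket [3.5, 4]

[3.5, 4]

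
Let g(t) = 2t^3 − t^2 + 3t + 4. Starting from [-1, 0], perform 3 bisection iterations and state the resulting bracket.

midpoint -0.5: g = 2 > 0 → [-1, -0.5]
midpoint -0.75: g = 0.34375 > 0 → [-1, -0.75]
midpoint -0.875: g = -0.730469 < 0 → [-0.875, -0.75]

[-0.875, -0.75]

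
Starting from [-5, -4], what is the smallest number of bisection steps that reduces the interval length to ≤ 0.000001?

20

Width after n steps is 1/2^n. Need 2^n ≥ 1/0.000001 = 1000000.
2^19 = 524288 < 1000000 ≤ 2^20 = 1048576, so n = 20.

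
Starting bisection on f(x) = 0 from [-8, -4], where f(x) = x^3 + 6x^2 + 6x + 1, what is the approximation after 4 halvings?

m = -6, f(m) = -35 (−); new bracket [-6, -4]
m = -5, f(m) = -4 (−); new bracket [-5, -4]
m = -4.5, f(m) = 4.375 (+); new bracket [-5, -4.5]
m = -4.75, f(m) = 0.7031 (+); new bracket [-5, -4.75]

-4.75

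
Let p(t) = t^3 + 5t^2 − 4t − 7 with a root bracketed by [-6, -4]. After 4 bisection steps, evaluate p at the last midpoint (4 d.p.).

t = -5 gives p = 13, positive; keep [-6, -5]
t = -5.5 gives p = -0.125, negative; keep [-5.5, -5]
t = -5.25 gives p = 7.109375, positive; keep [-5.5, -5.25]
t = -5.375 gives p = 3.666, positive; keep [-5.5, -5.375]

3.6660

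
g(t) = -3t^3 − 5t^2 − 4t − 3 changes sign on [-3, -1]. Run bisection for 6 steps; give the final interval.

[-1.25, -1.21875]

t = -2 gives g = 9, positive; keep [-2, -1]
t = -1.5 gives g = 1.875, positive; keep [-1.5, -1]
t = -1.25 gives g = 0.046875, positive; keep [-1.25, -1]
t = -1.125 gives g = -0.5566, negative; keep [-1.25, -1.125]
t = -1.1875 gives g = -0.2771, negative; keep [-1.25, -1.1875]
t = -1.21875 gives g = -0.1209, negative; keep [-1.25, -1.21875]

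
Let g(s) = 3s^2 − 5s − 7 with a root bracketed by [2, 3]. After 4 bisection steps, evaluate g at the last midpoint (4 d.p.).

-0.1133

g(2.5) = -0.75 < 0, so the root lies in [2.5, 3]
g(2.75) = 1.9375 > 0, so the root lies in [2.5, 2.75]
g(2.625) = 0.546875 > 0, so the root lies in [2.5, 2.625]
g(2.5625) = -0.1133 < 0, so the root lies in [2.5625, 2.625]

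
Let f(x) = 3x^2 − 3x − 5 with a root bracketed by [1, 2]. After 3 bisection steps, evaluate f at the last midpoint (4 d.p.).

-0.0781

x = 1.5 gives f = -2.75, negative; keep [1.5, 2]
x = 1.75 gives f = -1.0625, negative; keep [1.75, 2]
x = 1.875 gives f = -0.078125, negative; keep [1.875, 2]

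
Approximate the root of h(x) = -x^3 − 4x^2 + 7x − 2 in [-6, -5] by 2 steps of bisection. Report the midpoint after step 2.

midpoint -5.5: h = 4.875 > 0 → [-5.5, -5]
midpoint -5.25: h = -4.296875 < 0 → [-5.5, -5.25]

-5.25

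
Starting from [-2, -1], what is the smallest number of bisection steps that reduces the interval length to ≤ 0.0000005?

21

Width after n steps is 1/2^n. Need 2^n ≥ 1/0.0000005 = 2000000.
2^20 = 1048576 < 2000000 ≤ 2^21 = 2097152, so n = 21.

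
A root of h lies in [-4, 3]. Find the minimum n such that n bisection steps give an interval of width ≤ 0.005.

Width after n steps is 7/2^n. Need 2^n ≥ 7/0.005 = 1400.
2^10 = 1024 < 1400 ≤ 2^11 = 2048, so n = 11.

11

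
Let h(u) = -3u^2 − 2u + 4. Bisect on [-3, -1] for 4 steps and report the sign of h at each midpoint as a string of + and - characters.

-+--

u = -2 gives h = -4, negative; keep [-2, -1]
u = -1.5 gives h = 0.25, positive; keep [-2, -1.5]
u = -1.75 gives h = -1.6875, negative; keep [-1.75, -1.5]
u = -1.625 gives h = -0.6719, negative; keep [-1.625, -1.5]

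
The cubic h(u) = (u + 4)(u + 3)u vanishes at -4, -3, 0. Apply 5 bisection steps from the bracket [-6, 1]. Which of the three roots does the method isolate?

h(-2.5) = -1.875 < 0, so the root lies in [-2.5, 1]
h(-0.75) = -5.484375 < 0, so the root lies in [-0.75, 1]
h(0.125) = 1.611328 > 0, so the root lies in [-0.75, 0.125]
h(-0.3125) = -3.0969 < 0, so the root lies in [-0.3125, 0.125]
h(-0.09375) = -1.0643 < 0, so the root lies in [-0.09375, 0.125]

0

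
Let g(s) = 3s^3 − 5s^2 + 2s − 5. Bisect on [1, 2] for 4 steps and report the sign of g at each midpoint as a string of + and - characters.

s = 1.5 gives g = -3.125, negative; keep [1.5, 2]
s = 1.75 gives g = -0.734375, negative; keep [1.75, 2]
s = 1.875 gives g = 0.947266, positive; keep [1.75, 1.875]
s = 1.8125 gives g = 0.0623, positive; keep [1.75, 1.8125]

--++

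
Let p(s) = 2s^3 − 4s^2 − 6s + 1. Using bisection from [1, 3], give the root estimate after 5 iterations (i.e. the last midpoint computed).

m = 2, p(m) = -11 (−); new bracket [2, 3]
m = 2.5, p(m) = -7.75 (−); new bracket [2.5, 3]
m = 2.75, p(m) = -4.15625 (−); new bracket [2.75, 3]
m = 2.875, p(m) = -1.7852 (−); new bracket [2.875, 3]
m = 2.9375, p(m) = -0.4458 (−); new bracket [2.9375, 3]

2.9375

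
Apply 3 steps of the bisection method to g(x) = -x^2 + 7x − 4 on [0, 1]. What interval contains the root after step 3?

[0.625, 0.75]

m = 0.5, g(m) = -0.75 (−); new bracket [0.5, 1]
m = 0.75, g(m) = 0.6875 (+); new bracket [0.5, 0.75]
m = 0.625, g(m) = -0.015625 (−); new bracket [0.625, 0.75]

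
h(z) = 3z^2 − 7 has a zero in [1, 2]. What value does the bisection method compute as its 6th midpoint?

h(1.5) = -0.25 < 0, so the root lies in [1.5, 2]
h(1.75) = 2.1875 > 0, so the root lies in [1.5, 1.75]
h(1.625) = 0.921875 > 0, so the root lies in [1.5, 1.625]
h(1.5625) = 0.3242 > 0, so the root lies in [1.5, 1.5625]
h(1.53125) = 0.0342 > 0, so the root lies in [1.5, 1.53125]
h(1.515625) = -0.1086 < 0, so the root lies in [1.515625, 1.53125]

1.515625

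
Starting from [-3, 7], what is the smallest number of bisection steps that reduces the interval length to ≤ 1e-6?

Width after n steps is 10/2^n. Need 2^n ≥ 10/1e-6 = 10000000.
2^23 = 8388608 < 10000000 ≤ 2^24 = 16777216, so n = 24.

24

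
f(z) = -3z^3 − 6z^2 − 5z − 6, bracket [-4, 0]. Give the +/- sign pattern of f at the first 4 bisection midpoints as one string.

+--+

m = -2, f(m) = 4 (+); new bracket [-2, 0]
m = -1, f(m) = -4 (−); new bracket [-2, -1]
m = -1.5, f(m) = -1.875 (−); new bracket [-2, -1.5]
m = -1.75, f(m) = 0.4531 (+); new bracket [-1.75, -1.5]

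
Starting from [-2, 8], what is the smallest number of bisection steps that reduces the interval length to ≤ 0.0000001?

27

Width after n steps is 10/2^n. Need 2^n ≥ 10/0.0000001 = 100000000.
2^26 = 67108864 < 100000000 ≤ 2^27 = 134217728, so n = 27.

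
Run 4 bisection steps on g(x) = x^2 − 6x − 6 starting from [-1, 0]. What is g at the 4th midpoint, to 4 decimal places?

-0.4648

g(-0.5) = -2.75 < 0, so the root lies in [-1, -0.5]
g(-0.75) = -0.9375 < 0, so the root lies in [-1, -0.75]
g(-0.875) = 0.015625 > 0, so the root lies in [-0.875, -0.75]
g(-0.8125) = -0.4648 < 0, so the root lies in [-0.875, -0.8125]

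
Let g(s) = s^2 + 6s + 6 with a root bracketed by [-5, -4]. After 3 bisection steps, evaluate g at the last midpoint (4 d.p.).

g(-4.5) = -0.75 < 0, so the root lies in [-5, -4.5]
g(-4.75) = 0.0625 > 0, so the root lies in [-4.75, -4.5]
g(-4.625) = -0.359375 < 0, so the root lies in [-4.75, -4.625]

-0.3594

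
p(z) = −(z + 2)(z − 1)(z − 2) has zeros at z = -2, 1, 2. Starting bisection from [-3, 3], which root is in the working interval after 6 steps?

-2

p(0) = -4 < 0, so the root lies in [-3, 0]
p(-1.5) = -4.375 < 0, so the root lies in [-3, -1.5]
p(-2.25) = 3.453125 > 0, so the root lies in [-2.25, -1.5]
p(-1.875) = -1.3926 < 0, so the root lies in [-2.25, -1.875]
p(-2.0625) = 0.7776 > 0, so the root lies in [-2.0625, -1.875]
p(-1.96875) = -0.3682 < 0, so the root lies in [-2.0625, -1.96875]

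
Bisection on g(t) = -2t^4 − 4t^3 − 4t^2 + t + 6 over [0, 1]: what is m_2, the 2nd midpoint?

0.75

midpoint 0.5: g = 4.875 > 0 → [0.5, 1]
midpoint 0.75: g = 2.179688 > 0 → [0.75, 1]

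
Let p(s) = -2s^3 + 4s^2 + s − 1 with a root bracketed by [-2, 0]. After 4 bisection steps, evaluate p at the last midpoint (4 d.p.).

0.4258

midpoint -1: p = 4 > 0 → [-1, 0]
midpoint -0.5: p = -0.25 < 0 → [-1, -0.5]
midpoint -0.75: p = 1.34375 > 0 → [-0.75, -0.5]
midpoint -0.625: p = 0.4258 > 0 → [-0.625, -0.5]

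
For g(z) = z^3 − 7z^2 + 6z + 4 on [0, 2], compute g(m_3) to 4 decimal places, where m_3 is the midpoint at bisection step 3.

midpoint 1: g = 4 > 0 → [1, 2]
midpoint 1.5: g = 0.625 > 0 → [1.5, 2]
midpoint 1.75: g = -1.578125 < 0 → [1.5, 1.75]

-1.5781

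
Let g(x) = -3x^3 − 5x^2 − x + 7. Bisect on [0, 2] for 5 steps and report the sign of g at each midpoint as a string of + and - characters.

-+++-

x = 1 gives g = -2, negative; keep [0, 1]
x = 0.5 gives g = 4.875, positive; keep [0.5, 1]
x = 0.75 gives g = 2.171875, positive; keep [0.75, 1]
x = 0.875 gives g = 0.2871, positive; keep [0.875, 1]
x = 0.9375 gives g = -0.804, negative; keep [0.875, 0.9375]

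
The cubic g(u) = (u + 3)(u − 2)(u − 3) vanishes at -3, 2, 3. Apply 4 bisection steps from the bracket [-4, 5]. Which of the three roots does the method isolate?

-3

m = 0.5, g(m) = 13.125 (+); new bracket [-4, 0.5]
m = -1.75, g(m) = 22.265625 (+); new bracket [-4, -1.75]
m = -2.875, g(m) = 3.580078 (+); new bracket [-4, -2.875]
m = -3.4375, g(m) = -15.3142 (−); new bracket [-3.4375, -2.875]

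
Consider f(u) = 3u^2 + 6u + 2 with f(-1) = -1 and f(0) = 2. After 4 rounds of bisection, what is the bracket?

midpoint -0.5: f = -0.25 < 0 → [-0.5, 0]
midpoint -0.25: f = 0.6875 > 0 → [-0.5, -0.25]
midpoint -0.375: f = 0.171875 > 0 → [-0.5, -0.375]
midpoint -0.4375: f = -0.0508 < 0 → [-0.4375, -0.375]

[-0.4375, -0.375]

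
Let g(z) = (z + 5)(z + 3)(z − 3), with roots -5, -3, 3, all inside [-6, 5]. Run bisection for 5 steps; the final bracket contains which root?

3

z = -0.5 gives g = -39.375, negative; keep [-0.5, 5]
z = 2.25 gives g = -28.546875, negative; keep [2.25, 5]
z = 3.625 gives g = 35.712891, positive; keep [2.25, 3.625]
z = 2.9375 gives g = -2.9456, negative; keep [2.9375, 3.625]
z = 3.28125 gives g = 14.6297, positive; keep [2.9375, 3.28125]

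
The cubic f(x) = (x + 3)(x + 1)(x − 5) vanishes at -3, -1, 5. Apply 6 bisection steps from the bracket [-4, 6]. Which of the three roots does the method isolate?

5

m = 1, f(m) = -32 (−); new bracket [1, 6]
m = 3.5, f(m) = -43.875 (−); new bracket [3.5, 6]
m = 4.75, f(m) = -11.140625 (−); new bracket [4.75, 6]
m = 5.375, f(m) = 20.0215 (+); new bracket [4.75, 5.375]
m = 5.0625, f(m) = 3.0549 (+); new bracket [4.75, 5.0625]
m = 4.90625, f(m) = -4.3778 (−); new bracket [4.90625, 5.0625]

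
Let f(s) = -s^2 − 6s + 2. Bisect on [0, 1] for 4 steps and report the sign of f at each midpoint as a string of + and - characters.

s = 0.5 gives f = -1.25, negative; keep [0, 0.5]
s = 0.25 gives f = 0.4375, positive; keep [0.25, 0.5]
s = 0.375 gives f = -0.390625, negative; keep [0.25, 0.375]
s = 0.3125 gives f = 0.0273, positive; keep [0.3125, 0.375]

-+-+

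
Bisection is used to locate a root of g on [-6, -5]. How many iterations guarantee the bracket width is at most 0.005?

Width after n steps is 1/2^n. Need 2^n ≥ 1/0.005 = 200.
2^7 = 128 < 200 ≤ 2^8 = 256, so n = 8.

8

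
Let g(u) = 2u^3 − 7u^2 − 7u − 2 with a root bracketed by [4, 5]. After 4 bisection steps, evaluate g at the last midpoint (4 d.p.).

-1.9663

m = 4.5, g(m) = 7 (+); new bracket [4, 4.5]
m = 4.25, g(m) = -4.65625 (−); new bracket [4.25, 4.5]
m = 4.375, g(m) = 0.871094 (+); new bracket [4.25, 4.375]
m = 4.3125, g(m) = -1.9663 (−); new bracket [4.3125, 4.375]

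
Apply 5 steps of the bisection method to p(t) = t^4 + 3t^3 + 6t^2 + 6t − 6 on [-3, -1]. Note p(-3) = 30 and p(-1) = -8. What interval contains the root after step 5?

[-2.1875, -2.125]

midpoint -2: p = -2 < 0 → [-3, -2]
midpoint -2.5: p = 8.6875 > 0 → [-2.5, -2]
midpoint -2.25: p = 2.332031 > 0 → [-2.25, -2]
midpoint -2.125: p = -0.0525 < 0 → [-2.25, -2.125]
midpoint -2.1875: p = 1.0811 > 0 → [-2.1875, -2.125]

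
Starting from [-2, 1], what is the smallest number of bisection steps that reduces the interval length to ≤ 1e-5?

Width after n steps is 3/2^n. Need 2^n ≥ 3/1e-5 = 300000.
2^18 = 262144 < 300000 ≤ 2^19 = 524288, so n = 19.

19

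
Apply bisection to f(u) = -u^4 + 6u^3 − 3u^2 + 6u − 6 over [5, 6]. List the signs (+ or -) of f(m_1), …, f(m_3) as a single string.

midpoint 5.5: f = 19.4375 > 0 → [5.5, 6]
midpoint 5.75: f = -23.160156 < 0 → [5.5, 5.75]
midpoint 5.625: f = -0.429932 < 0 → [5.5, 5.625]

+--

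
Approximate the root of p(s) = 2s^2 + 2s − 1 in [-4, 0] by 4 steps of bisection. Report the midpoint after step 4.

-1.25

s = -2 gives p = 3, positive; keep [-2, 0]
s = -1 gives p = -1, negative; keep [-2, -1]
s = -1.5 gives p = 0.5, positive; keep [-1.5, -1]
s = -1.25 gives p = -0.375, negative; keep [-1.5, -1.25]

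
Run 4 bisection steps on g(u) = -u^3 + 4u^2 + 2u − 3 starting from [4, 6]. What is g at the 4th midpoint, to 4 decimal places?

midpoint 5: g = -18 < 0 → [4, 5]
midpoint 4.5: g = -4.125 < 0 → [4, 4.5]
midpoint 4.25: g = 0.984375 > 0 → [4.25, 4.5]
midpoint 4.375: g = -1.4277 < 0 → [4.25, 4.375]

-1.4277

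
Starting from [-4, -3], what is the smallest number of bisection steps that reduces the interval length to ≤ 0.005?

8

Width after n steps is 1/2^n. Need 2^n ≥ 1/0.005 = 200.
2^7 = 128 < 200 ≤ 2^8 = 256, so n = 8.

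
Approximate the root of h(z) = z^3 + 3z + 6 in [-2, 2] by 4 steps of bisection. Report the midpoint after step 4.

-1.25

midpoint 0: h = 6 > 0 → [-2, 0]
midpoint -1: h = 2 > 0 → [-2, -1]
midpoint -1.5: h = -1.875 < 0 → [-1.5, -1]
midpoint -1.25: h = 0.2969 > 0 → [-1.5, -1.25]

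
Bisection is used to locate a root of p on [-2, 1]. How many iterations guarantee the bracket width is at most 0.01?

9

Width after n steps is 3/2^n. Need 2^n ≥ 3/0.01 = 300.
2^8 = 256 < 300 ≤ 2^9 = 512, so n = 9.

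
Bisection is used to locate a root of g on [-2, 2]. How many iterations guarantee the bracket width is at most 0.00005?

17

Width after n steps is 4/2^n. Need 2^n ≥ 4/0.00005 = 80000.
2^16 = 65536 < 80000 ≤ 2^17 = 131072, so n = 17.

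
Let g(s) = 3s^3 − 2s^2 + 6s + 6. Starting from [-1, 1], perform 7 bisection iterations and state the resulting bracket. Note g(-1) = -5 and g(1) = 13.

g(0) = 6 > 0, so the root lies in [-1, 0]
g(-0.5) = 2.125 > 0, so the root lies in [-1, -0.5]
g(-0.75) = -0.890625 < 0, so the root lies in [-0.75, -0.5]
g(-0.625) = 0.7363 > 0, so the root lies in [-0.75, -0.625]
g(-0.6875) = -0.0452 < 0, so the root lies in [-0.6875, -0.625]
g(-0.65625) = 0.3533 > 0, so the root lies in [-0.6875, -0.65625]
g(-0.671875) = 0.156 > 0, so the root lies in [-0.6875, -0.671875]

[-0.6875, -0.671875]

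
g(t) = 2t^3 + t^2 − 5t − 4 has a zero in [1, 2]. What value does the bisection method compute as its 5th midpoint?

midpoint 1.5: g = -2.5 < 0 → [1.5, 2]
midpoint 1.75: g = 1.03125 > 0 → [1.5, 1.75]
midpoint 1.625: g = -0.902344 < 0 → [1.625, 1.75]
midpoint 1.6875: g = 0.021 > 0 → [1.625, 1.6875]
midpoint 1.65625: g = -0.4514 < 0 → [1.65625, 1.6875]

1.65625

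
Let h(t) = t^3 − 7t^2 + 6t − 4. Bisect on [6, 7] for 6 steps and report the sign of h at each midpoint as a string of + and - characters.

++-+++

m = 6.5, h(m) = 13.875 (+); new bracket [6, 6.5]
m = 6.25, h(m) = 4.203125 (+); new bracket [6, 6.25]
m = 6.125, h(m) = -0.076172 (−); new bracket [6.125, 6.25]
m = 6.1875, h(m) = 2.0183 (+); new bracket [6.125, 6.1875]
m = 6.15625, h(m) = 0.9599 (+); new bracket [6.125, 6.15625]
m = 6.140625, h(m) = 0.4391 (+); new bracket [6.125, 6.140625]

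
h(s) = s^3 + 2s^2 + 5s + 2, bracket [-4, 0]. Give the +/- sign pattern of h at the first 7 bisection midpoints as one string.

---+++-

s = -2 gives h = -8, negative; keep [-2, 0]
s = -1 gives h = -2, negative; keep [-1, 0]
s = -0.5 gives h = -0.125, negative; keep [-0.5, 0]
s = -0.25 gives h = 0.8594, positive; keep [-0.5, -0.25]
s = -0.375 gives h = 0.3535, positive; keep [-0.5, -0.375]
s = -0.4375 gives h = 0.1116, positive; keep [-0.5, -0.4375]
s = -0.46875 gives h = -0.0073, negative; keep [-0.46875, -0.4375]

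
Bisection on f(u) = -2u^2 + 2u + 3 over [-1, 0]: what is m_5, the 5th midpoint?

midpoint -0.5: f = 1.5 > 0 → [-1, -0.5]
midpoint -0.75: f = 0.375 > 0 → [-1, -0.75]
midpoint -0.875: f = -0.28125 < 0 → [-0.875, -0.75]
midpoint -0.8125: f = 0.0547 > 0 → [-0.875, -0.8125]
midpoint -0.84375: f = -0.1113 < 0 → [-0.84375, -0.8125]

-0.84375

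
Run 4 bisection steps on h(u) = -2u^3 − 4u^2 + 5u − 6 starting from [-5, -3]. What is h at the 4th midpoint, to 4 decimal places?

0.3477

h(-4) = 38 > 0, so the root lies in [-4, -3]
h(-3.5) = 13.25 > 0, so the root lies in [-3.5, -3]
h(-3.25) = 4.15625 > 0, so the root lies in [-3.25, -3]
h(-3.125) = 0.3477 > 0, so the root lies in [-3.125, -3]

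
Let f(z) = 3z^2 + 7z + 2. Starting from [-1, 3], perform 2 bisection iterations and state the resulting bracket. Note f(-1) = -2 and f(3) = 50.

[-1, 0]

m = 1, f(m) = 12 (+); new bracket [-1, 1]
m = 0, f(m) = 2 (+); new bracket [-1, 0]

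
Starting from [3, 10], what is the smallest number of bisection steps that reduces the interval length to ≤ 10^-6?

Width after n steps is 7/2^n. Need 2^n ≥ 7/10^-6 = 7000000.
2^22 = 4194304 < 7000000 ≤ 2^23 = 8388608, so n = 23.

23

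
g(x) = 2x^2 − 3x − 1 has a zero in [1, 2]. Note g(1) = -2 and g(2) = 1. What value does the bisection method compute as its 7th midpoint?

1.7734375

m = 1.5, g(m) = -1 (−); new bracket [1.5, 2]
m = 1.75, g(m) = -0.125 (−); new bracket [1.75, 2]
m = 1.875, g(m) = 0.40625 (+); new bracket [1.75, 1.875]
m = 1.8125, g(m) = 0.1328 (+); new bracket [1.75, 1.8125]
m = 1.78125, g(m) = 0.002 (+); new bracket [1.75, 1.78125]
m = 1.765625, g(m) = -0.062 (−); new bracket [1.765625, 1.78125]
m = 1.7734375, g(m) = -0.0302 (−); new bracket [1.7734375, 1.78125]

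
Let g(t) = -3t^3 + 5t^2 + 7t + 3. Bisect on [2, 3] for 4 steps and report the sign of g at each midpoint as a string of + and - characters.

+-+-

g(2.5) = 4.875 > 0, so the root lies in [2.5, 3]
g(2.75) = -2.328125 < 0, so the root lies in [2.5, 2.75]
g(2.625) = 1.564453 > 0, so the root lies in [2.625, 2.75]
g(2.6875) = -0.3069 < 0, so the root lies in [2.625, 2.6875]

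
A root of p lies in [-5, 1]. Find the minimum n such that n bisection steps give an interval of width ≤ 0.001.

Width after n steps is 6/2^n. Need 2^n ≥ 6/0.001 = 6000.
2^12 = 4096 < 6000 ≤ 2^13 = 8192, so n = 13.

13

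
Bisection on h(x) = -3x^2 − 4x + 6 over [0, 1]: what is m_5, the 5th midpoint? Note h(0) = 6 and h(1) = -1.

0.90625

midpoint 0.5: h = 3.25 > 0 → [0.5, 1]
midpoint 0.75: h = 1.3125 > 0 → [0.75, 1]
midpoint 0.875: h = 0.203125 > 0 → [0.875, 1]
midpoint 0.9375: h = -0.3867 < 0 → [0.875, 0.9375]
midpoint 0.90625: h = -0.0889 < 0 → [0.875, 0.90625]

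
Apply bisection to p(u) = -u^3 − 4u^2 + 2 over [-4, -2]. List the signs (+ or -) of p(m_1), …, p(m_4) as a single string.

---+

m = -3, p(m) = -7 (−); new bracket [-4, -3]
m = -3.5, p(m) = -4.125 (−); new bracket [-4, -3.5]
m = -3.75, p(m) = -1.515625 (−); new bracket [-4, -3.75]
m = -3.875, p(m) = 0.123 (+); new bracket [-3.875, -3.75]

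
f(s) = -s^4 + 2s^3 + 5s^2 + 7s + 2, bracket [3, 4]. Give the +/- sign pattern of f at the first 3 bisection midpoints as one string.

s = 3.5 gives f = 23.4375, positive; keep [3.5, 4]
s = 3.75 gives f = 6.277344, positive; keep [3.75, 4]
s = 3.875 gives f = -4.894775, negative; keep [3.75, 3.875]

++-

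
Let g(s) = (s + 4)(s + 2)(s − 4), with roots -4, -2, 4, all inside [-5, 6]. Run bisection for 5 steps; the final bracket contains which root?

midpoint 0.5: g = -39.375 < 0 → [0.5, 6]
midpoint 3.25: g = -28.546875 < 0 → [3.25, 6]
midpoint 4.625: g = 35.712891 > 0 → [3.25, 4.625]
midpoint 3.9375: g = -2.9456 < 0 → [3.9375, 4.625]
midpoint 4.28125: g = 14.6297 > 0 → [3.9375, 4.28125]

4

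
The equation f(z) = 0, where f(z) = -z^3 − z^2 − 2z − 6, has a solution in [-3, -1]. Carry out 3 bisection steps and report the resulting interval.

f(-2) = 2 > 0, so the root lies in [-2, -1]
f(-1.5) = -1.875 < 0, so the root lies in [-2, -1.5]
f(-1.75) = -0.203125 < 0, so the root lies in [-2, -1.75]

[-2, -1.75]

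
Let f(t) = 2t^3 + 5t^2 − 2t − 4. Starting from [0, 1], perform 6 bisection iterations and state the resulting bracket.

[0.921875, 0.9375]

t = 0.5 gives f = -3.5, negative; keep [0.5, 1]
t = 0.75 gives f = -1.84375, negative; keep [0.75, 1]
t = 0.875 gives f = -0.582031, negative; keep [0.875, 1]
t = 0.9375 gives f = 0.1675, positive; keep [0.875, 0.9375]
t = 0.90625 gives f = -0.2175, negative; keep [0.90625, 0.9375]
t = 0.921875 gives f = -0.0276, negative; keep [0.921875, 0.9375]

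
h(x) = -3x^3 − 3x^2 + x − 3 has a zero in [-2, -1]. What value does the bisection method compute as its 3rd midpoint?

-1.625

x = -1.5 gives h = -1.125, negative; keep [-2, -1.5]
x = -1.75 gives h = 2.140625, positive; keep [-1.75, -1.5]
x = -1.625 gives h = 0.326172, positive; keep [-1.625, -1.5]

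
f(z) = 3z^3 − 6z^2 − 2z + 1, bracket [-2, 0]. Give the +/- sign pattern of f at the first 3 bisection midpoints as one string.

-+-

z = -1 gives f = -6, negative; keep [-1, 0]
z = -0.5 gives f = 0.125, positive; keep [-1, -0.5]
z = -0.75 gives f = -2.140625, negative; keep [-0.75, -0.5]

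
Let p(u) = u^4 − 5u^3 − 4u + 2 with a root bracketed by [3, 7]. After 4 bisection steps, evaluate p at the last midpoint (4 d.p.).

m = 5, p(m) = -18 (−); new bracket [5, 7]
m = 6, p(m) = 194 (+); new bracket [5, 6]
m = 5.5, p(m) = 63.1875 (+); new bracket [5, 5.5]
m = 5.25, p(m) = 17.1758 (+); new bracket [5, 5.25]

17.1758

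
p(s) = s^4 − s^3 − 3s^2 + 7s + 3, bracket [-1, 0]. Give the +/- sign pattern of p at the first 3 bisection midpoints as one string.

p(-0.5) = -1.0625 < 0, so the root lies in [-0.5, 0]
p(-0.25) = 1.082031 > 0, so the root lies in [-0.5, -0.25]
p(-0.375) = 0.025635 > 0, so the root lies in [-0.5, -0.375]

-++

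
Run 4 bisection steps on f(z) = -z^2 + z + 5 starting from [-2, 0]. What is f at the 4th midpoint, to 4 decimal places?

-0.3906

z = -1 gives f = 3, positive; keep [-2, -1]
z = -1.5 gives f = 1.25, positive; keep [-2, -1.5]
z = -1.75 gives f = 0.1875, positive; keep [-2, -1.75]
z = -1.875 gives f = -0.3906, negative; keep [-1.875, -1.75]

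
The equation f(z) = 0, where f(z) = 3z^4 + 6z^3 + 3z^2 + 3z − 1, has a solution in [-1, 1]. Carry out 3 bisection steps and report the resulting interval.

[0, 0.25]

z = 0 gives f = -1, negative; keep [0, 1]
z = 0.5 gives f = 2.1875, positive; keep [0, 0.5]
z = 0.25 gives f = 0.042969, positive; keep [0, 0.25]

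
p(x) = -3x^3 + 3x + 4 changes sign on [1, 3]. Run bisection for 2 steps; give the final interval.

[1, 1.5]

p(2) = -14 < 0, so the root lies in [1, 2]
p(1.5) = -1.625 < 0, so the root lies in [1, 1.5]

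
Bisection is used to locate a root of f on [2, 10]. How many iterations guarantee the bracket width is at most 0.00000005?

Width after n steps is 8/2^n. Need 2^n ≥ 8/0.00000005 = 160000000.
2^27 = 134217728 < 160000000 ≤ 2^28 = 268435456, so n = 28.

28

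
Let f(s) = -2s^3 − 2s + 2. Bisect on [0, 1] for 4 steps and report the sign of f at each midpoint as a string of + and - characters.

f(0.5) = 0.75 > 0, so the root lies in [0.5, 1]
f(0.75) = -0.34375 < 0, so the root lies in [0.5, 0.75]
f(0.625) = 0.261719 > 0, so the root lies in [0.625, 0.75]
f(0.6875) = -0.0249 < 0, so the root lies in [0.625, 0.6875]

+-+-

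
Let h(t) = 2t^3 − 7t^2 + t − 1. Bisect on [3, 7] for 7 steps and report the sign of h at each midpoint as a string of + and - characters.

h(5) = 79 > 0, so the root lies in [3, 5]
h(4) = 19 > 0, so the root lies in [3, 4]
h(3.5) = 2.5 > 0, so the root lies in [3, 3.5]
h(3.25) = -3.0312 < 0, so the root lies in [3.25, 3.5]
h(3.375) = -0.4727 < 0, so the root lies in [3.375, 3.5]
h(3.4375) = 0.9604 > 0, so the root lies in [3.375, 3.4375]
h(3.40625) = 0.2308 > 0, so the root lies in [3.375, 3.40625]

+++--++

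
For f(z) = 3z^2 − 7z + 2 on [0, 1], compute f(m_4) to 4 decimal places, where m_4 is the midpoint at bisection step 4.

z = 0.5 gives f = -0.75, negative; keep [0, 0.5]
z = 0.25 gives f = 0.4375, positive; keep [0.25, 0.5]
z = 0.375 gives f = -0.203125, negative; keep [0.25, 0.375]
z = 0.3125 gives f = 0.1055, positive; keep [0.3125, 0.375]

0.1055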